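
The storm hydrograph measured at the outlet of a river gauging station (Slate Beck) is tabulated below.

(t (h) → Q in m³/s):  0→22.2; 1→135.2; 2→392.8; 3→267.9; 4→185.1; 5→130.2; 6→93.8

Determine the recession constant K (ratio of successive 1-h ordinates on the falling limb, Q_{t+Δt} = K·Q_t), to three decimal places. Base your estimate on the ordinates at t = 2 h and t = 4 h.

K ≈ 0.686

Using the recession-limb readings at t = 2 h and t = 4 h: Q falls from 392.8 to 185.1 m³/s over 2 intervals.
K = (Q₂/Q₁)^(1/2) = (185.1/392.8)^(1/2) = 0.686.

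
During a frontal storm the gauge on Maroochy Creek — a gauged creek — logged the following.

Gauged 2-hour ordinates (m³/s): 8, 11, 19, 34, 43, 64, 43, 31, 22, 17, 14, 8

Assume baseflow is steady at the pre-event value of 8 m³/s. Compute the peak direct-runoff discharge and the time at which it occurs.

Q_p = 56.0 m³/s at t = 10 h

Subtracting baseflow gives direct-runoff ordinates: 0.0, 3.0, 11.0, 26.0, 35.0, 56.0, 35.0, 23.0, 14.0, 9.0, 6.0, 0.0 m³/s.
The maximum is 56.0 m³/s, occurring at the reading for t = 10 h.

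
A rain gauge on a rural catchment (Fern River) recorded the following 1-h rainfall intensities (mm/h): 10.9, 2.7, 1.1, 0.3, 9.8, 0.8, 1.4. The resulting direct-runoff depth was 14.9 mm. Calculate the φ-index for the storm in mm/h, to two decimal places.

φ ≈ 2.90 mm/h

Only the 2 blocks with intensity above φ contribute runoff: 10.9, 9.8 mm/h.
Σ(I−φ)·Δt = d  ⇒  (10.9+9.8 − 2φ)·1 = 14.9
φ = (20.70 − 14.9/1) / 2 = 2.90 mm/h.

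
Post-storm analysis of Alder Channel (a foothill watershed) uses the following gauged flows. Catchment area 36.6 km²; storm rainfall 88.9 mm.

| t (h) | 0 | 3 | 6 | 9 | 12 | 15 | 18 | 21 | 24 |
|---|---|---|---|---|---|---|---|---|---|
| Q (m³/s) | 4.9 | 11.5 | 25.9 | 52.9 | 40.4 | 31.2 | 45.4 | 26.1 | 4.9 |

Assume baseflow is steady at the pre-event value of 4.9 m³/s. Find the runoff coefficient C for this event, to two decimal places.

ΣQ_DR = 199.1 m³/s; V = ΣQ_DR·Δt = 2.150 × 10^6 m³.
Runoff depth d = V / A = 58.75 mm.
C = d / P = 58.75 / 88.9 = 0.66.

C ≈ 0.66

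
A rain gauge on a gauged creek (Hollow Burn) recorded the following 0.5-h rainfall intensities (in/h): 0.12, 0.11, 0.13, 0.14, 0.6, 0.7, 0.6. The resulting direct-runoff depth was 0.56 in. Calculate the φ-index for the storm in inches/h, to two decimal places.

φ ≈ 0.26 in/h

Only the 3 blocks with intensity above φ contribute runoff: 0.6, 0.7, 0.6 in/h.
Σ(I−φ)·Δt = d  ⇒  (0.6+0.7+0.6 − 3φ)·0.5 = 0.56
φ = (1.900 − 0.56/0.5) / 3 = 0.26 in/h.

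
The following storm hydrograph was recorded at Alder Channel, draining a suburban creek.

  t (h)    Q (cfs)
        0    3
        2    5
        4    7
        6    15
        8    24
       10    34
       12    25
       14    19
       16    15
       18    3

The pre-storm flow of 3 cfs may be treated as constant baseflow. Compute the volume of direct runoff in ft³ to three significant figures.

Direct-runoff ordinates (Q − Q_b): 0.0, 2.0, 4.0, 12.0, 21.0, 31.0, 22.0, 16.0, 12.0, 0.0 cfs.
ΣQ_DR = 120.0 cfs.
With Δt = 2 h = 7200 s, V = ΣQ_DR · Δt = 120.0 × 7200 = 8.64 × 10^5 ft³.

V ≈ 8.64 × 10^5 ft³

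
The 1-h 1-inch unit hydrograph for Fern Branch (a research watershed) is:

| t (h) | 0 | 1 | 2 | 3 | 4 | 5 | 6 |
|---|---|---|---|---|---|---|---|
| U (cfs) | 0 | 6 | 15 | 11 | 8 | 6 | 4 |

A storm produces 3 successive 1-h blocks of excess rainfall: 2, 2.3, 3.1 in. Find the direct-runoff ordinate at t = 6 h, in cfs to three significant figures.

By discrete convolution, Q_j = Σ (P_i / 1 in) · U_{j−i}.
At t = 6 h (j=6): Q = (2/1)·4 + (2.3/1)·6 + (3.1/1)·8 = 46.6 cfs.

Q ≈ 46.6 cfs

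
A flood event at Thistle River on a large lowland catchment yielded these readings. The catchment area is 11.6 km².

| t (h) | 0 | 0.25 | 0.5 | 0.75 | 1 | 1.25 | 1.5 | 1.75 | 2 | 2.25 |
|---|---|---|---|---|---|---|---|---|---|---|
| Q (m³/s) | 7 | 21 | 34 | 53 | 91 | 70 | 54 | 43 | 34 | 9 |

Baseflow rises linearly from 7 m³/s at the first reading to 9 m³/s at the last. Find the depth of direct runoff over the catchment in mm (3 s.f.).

d ≈ 26.1 mm

Direct runoff: 0.00, 13.78, 26.56, 45.33, 83.11, 61.89, 45.67, 34.44, 25.22, 0.00 m³/s; ΣQ_DR = 336.0 m³/s.
V = ΣQ_DR · Δt = 336.0 × 900 s = 3.024 × 10^5 m³.
Over A = 11.6 km², depth = V / A = 26.1 mm.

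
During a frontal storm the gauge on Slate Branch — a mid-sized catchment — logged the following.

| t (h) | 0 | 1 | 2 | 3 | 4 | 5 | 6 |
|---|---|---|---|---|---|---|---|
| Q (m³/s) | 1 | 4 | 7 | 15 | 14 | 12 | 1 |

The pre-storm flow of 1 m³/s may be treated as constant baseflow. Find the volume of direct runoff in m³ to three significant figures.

V ≈ 1.69 × 10^5 m³

Direct-runoff ordinates (Q − Q_b): 0.0, 3.0, 6.0, 14.0, 13.0, 11.0, 0.0 m³/s.
ΣQ_DR = 47.00 m³/s.
With Δt = 1 h = 3600 s, V = ΣQ_DR · Δt = 47.00 × 3600 = 1.69 × 10^5 m³.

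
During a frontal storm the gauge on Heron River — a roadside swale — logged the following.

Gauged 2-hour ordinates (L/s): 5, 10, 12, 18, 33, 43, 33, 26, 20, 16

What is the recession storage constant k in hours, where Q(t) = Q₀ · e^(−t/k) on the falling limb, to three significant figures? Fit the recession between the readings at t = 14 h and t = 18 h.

On the falling limb, Q drops from 26 to 16 L/s between t = 14 h and t = 18 h (Δt = 4 h).
k = −Δt / ln(Q₂/Q₁) = −4 / ln(16/26) = 8.24 h.

k ≈ 8.24 h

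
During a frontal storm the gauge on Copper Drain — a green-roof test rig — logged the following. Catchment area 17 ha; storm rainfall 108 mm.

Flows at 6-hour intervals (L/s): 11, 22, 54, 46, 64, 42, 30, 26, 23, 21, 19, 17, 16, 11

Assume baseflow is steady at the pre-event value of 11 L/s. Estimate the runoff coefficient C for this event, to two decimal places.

ΣQ_DR = 248.0 L/s; V = ΣQ_DR·Δt = 5.357 × 10^6 L.
Runoff depth d = V / A = 31.51 mm.
C = d / P = 31.51 / 108 = 0.29.

C ≈ 0.29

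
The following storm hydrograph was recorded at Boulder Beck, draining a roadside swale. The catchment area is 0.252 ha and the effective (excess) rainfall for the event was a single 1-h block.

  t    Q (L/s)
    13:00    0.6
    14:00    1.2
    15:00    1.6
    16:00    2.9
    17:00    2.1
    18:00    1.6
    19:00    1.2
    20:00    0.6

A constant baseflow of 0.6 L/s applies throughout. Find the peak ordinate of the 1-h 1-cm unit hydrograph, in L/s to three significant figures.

U_p ≈ 2.30 L/s

Direct runoff: 0.0, 0.6, 1.0, 2.3, 1.5, 1.0, 0.6, 0.0 L/s; ΣQ_DR = 7.000 L/s, peak = 2.3 L/s.
Runoff depth d = ΣQ_DR·Δt / A = 7.000 × 3600 / (0.252 ha) = 10.00 mm.
The 1-cm UH is the DRH scaled by (10 mm)/d, so U_p = 2.3 × 10/10.00 = 2.30 L/s.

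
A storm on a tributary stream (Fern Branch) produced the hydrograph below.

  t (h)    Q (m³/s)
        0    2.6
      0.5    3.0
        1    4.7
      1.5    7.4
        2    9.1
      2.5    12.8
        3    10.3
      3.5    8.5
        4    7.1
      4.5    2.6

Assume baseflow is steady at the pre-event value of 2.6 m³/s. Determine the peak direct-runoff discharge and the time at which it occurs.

Subtracting baseflow gives direct-runoff ordinates: 0.0, 0.4, 2.1, 4.8, 6.5, 10.2, 7.7, 5.9, 4.5, 0.0 m³/s.
The maximum is 10.2 m³/s, occurring at the reading for t = 2.5 h.

Q_p = 10.2 m³/s at t = 2.5 h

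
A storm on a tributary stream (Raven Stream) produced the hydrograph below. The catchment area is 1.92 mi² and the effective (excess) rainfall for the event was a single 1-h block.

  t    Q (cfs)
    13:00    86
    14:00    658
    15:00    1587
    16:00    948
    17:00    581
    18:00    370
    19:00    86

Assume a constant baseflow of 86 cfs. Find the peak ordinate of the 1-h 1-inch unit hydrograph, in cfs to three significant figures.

U_p ≈ 501 cfs

Direct runoff: 0.0, 572.0, 1501.0, 862.0, 495.0, 284.0, 0.0 cfs; ΣQ_DR = 3714 cfs, peak = 1501.0 cfs.
Runoff depth d = ΣQ_DR·Δt / A = 3714 × 3600 / (1.92 mi²) = 2.997 in.
The 1-inch UH is the DRH scaled by (1 in)/d, so U_p = 1501.0 × 1/2.997 = 501 cfs.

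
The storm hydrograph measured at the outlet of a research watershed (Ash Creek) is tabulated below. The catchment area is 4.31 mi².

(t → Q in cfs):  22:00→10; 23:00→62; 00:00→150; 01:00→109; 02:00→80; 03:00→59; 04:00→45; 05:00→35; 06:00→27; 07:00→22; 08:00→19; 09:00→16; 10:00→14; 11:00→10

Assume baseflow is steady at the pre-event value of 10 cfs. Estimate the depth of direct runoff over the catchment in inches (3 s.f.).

Direct runoff: 0.0, 52.0, 140.0, 99.0, 70.0, 49.0, 35.0, 25.0, 17.0, 12.0, 9.0, 6.0, 4.0, 0.0 cfs; ΣQ_DR = 518.0 cfs.
V = ΣQ_DR · Δt = 518.0 × 3600 s = 1.865 × 10^6 ft³.
Over A = 4.31 mi², depth = V / A = 0.186 in.

d ≈ 0.186 in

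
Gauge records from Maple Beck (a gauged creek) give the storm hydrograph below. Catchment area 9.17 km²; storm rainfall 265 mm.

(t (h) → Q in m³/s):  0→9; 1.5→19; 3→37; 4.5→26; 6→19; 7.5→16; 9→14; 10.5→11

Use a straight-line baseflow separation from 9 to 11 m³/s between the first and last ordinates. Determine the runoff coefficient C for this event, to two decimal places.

C ≈ 0.16

ΣQ_DR = 71.00 m³/s; V = ΣQ_DR·Δt = 3.834 × 10^5 m³.
Runoff depth d = V / A = 41.81 mm.
C = d / P = 41.81 / 265 = 0.16.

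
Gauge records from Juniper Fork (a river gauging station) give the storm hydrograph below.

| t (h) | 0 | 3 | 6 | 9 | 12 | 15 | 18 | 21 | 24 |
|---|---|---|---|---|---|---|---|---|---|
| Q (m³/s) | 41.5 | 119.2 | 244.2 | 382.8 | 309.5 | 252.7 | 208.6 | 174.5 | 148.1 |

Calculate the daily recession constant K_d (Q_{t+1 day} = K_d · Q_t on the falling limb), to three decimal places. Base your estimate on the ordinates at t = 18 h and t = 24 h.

Between t = 18 h and t = 24 h the flow falls from 208.6 to 148.1 m³/s over 2×3 h = 6 h.
Per-interval ratio K = (148.1/208.6)^(1/2) = 0.8426; K_d = K^(24/3) = 0.254.

K_d ≈ 0.254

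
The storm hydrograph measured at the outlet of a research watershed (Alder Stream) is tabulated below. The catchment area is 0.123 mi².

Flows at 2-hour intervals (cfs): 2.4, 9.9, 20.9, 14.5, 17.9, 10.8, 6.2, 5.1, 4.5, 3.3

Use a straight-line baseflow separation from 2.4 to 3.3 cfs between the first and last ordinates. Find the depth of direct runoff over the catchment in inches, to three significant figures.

d ≈ 1.69 in

Direct runoff: 0.00, 7.40, 18.30, 11.80, 15.10, 7.90, 3.20, 2.00, 1.30, 0.00 cfs; ΣQ_DR = 67.00 cfs.
V = ΣQ_DR · Δt = 67.00 × 7200 s = 4.824 × 10^5 ft³.
Over A = 0.123 mi², depth = V / A = 1.69 in.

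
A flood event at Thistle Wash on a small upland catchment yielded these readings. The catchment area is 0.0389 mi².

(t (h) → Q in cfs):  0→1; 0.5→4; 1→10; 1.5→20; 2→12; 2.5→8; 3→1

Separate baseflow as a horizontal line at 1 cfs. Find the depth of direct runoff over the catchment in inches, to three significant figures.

d ≈ 0.976 in

Direct runoff: 0.0, 3.0, 9.0, 19.0, 11.0, 7.0, 0.0 cfs; ΣQ_DR = 49.00 cfs.
V = ΣQ_DR · Δt = 49.00 × 1800 s = 88200 ft³.
Over A = 0.0389 mi², depth = V / A = 0.976 in.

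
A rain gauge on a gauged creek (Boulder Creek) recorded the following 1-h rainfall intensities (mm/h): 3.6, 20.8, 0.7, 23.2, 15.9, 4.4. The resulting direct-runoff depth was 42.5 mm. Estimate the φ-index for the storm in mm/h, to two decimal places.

Only the 3 blocks with intensity above φ contribute runoff: 20.8, 23.2, 15.9 mm/h.
Σ(I−φ)·Δt = d  ⇒  (20.8+23.2+15.9 − 3φ)·1 = 42.5
φ = (59.90 − 42.5/1) / 3 = 5.80 mm/h.

φ ≈ 5.80 mm/h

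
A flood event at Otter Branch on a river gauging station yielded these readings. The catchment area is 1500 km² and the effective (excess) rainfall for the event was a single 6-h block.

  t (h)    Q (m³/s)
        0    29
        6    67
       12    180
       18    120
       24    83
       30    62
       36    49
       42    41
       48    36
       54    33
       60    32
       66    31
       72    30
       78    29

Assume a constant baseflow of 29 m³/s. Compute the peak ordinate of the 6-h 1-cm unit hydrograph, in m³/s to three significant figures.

Direct runoff: 0.0, 38.0, 151.0, 91.0, 54.0, 33.0, 20.0, 12.0, 7.0, 4.0, 3.0, 2.0, 1.0, 0.0 m³/s; ΣQ_DR = 416.0 m³/s, peak = 151.0 m³/s.
Runoff depth d = ΣQ_DR·Δt / A = 416.0 × 21600 / (1500 km²) = 5.990 mm.
The 1-cm UH is the DRH scaled by (10 mm)/d, so U_p = 151.0 × 10/5.990 = 252 m³/s.

U_p ≈ 252 m³/s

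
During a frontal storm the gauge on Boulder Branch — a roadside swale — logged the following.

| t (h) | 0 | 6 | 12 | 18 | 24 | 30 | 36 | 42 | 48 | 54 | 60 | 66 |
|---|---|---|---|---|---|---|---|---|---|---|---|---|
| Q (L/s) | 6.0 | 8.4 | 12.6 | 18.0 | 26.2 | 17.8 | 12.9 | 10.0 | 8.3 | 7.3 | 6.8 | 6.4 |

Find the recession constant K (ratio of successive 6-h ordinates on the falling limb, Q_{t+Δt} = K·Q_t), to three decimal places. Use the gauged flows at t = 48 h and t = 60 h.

K ≈ 0.905

Using the recession-limb readings at t = 48 h and t = 60 h: Q falls from 8.3 to 6.8 L/s over 2 intervals.
K = (Q₂/Q₁)^(1/2) = (6.8/8.3)^(1/2) = 0.905.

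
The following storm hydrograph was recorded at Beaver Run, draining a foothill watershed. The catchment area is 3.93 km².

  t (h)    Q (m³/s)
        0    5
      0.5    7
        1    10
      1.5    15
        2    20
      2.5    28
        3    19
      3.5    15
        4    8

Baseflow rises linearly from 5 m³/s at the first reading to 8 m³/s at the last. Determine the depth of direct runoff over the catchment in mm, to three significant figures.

d ≈ 31.4 mm

Direct runoff: 0.00, 1.62, 4.25, 8.88, 13.50, 21.12, 11.75, 7.38, 0.00 m³/s; ΣQ_DR = 68.50 m³/s.
V = ΣQ_DR · Δt = 68.50 × 1800 s = 1.233 × 10^5 m³.
Over A = 3.93 km², depth = V / A = 31.4 mm.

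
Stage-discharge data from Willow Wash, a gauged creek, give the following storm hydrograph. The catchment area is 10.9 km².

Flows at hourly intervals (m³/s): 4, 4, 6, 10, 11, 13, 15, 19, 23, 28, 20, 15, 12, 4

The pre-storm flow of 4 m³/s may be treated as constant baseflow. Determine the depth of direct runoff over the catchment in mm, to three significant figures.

Direct runoff: 0.0, 0.0, 2.0, 6.0, 7.0, 9.0, 11.0, 15.0, 19.0, 24.0, 16.0, 11.0, 8.0, 0.0 m³/s; ΣQ_DR = 128.0 m³/s.
V = ΣQ_DR · Δt = 128.0 × 3600 s = 4.608 × 10^5 m³.
Over A = 10.9 km², depth = V / A = 42.3 mm.

d ≈ 42.3 mm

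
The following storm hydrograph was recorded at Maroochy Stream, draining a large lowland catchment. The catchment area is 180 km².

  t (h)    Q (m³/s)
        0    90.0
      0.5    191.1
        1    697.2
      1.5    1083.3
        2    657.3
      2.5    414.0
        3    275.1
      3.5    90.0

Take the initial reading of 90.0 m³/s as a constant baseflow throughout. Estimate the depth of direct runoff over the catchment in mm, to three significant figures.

d ≈ 27.8 mm

Direct runoff: 0.0, 101.1, 607.2, 993.3, 567.3, 324.0, 185.1, 0.0 m³/s; ΣQ_DR = 2778 m³/s.
V = ΣQ_DR · Δt = 2778 × 1800 s = 5.000 × 10^6 m³.
Over A = 180 km², depth = V / A = 27.8 mm.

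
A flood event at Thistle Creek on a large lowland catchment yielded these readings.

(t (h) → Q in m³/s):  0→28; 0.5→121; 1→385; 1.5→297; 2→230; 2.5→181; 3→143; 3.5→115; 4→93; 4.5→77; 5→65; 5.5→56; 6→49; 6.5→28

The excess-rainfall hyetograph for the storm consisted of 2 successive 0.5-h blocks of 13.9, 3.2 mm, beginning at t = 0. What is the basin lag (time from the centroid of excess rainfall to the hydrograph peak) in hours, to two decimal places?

t_L ≈ 0.66 h

Centroid of excess rainfall: t_c = Σ P_i·t̄_i / ΣP_i = 0.3436 h (block centres at 0.25, 0.75 h).
Hydrograph peak occurs at t = 1 h, so basin lag t_L = 1 − 0.3436 = 0.66 h.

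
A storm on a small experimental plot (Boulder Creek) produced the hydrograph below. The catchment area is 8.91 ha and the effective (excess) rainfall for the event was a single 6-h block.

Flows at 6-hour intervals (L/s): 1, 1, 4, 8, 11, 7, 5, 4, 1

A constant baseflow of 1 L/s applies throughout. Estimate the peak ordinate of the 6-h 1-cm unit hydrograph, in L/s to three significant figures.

U_p ≈ 12.5 L/s

Direct runoff: 0.0, 0.0, 3.0, 7.0, 10.0, 6.0, 4.0, 3.0, 0.0 L/s; ΣQ_DR = 33.00 L/s, peak = 10.0 L/s.
Runoff depth d = ΣQ_DR·Δt / A = 33.00 × 21600 / (8.91 ha) = 8.000 mm.
The 1-cm UH is the DRH scaled by (10 mm)/d, so U_p = 10.0 × 10/8.000 = 12.5 L/s.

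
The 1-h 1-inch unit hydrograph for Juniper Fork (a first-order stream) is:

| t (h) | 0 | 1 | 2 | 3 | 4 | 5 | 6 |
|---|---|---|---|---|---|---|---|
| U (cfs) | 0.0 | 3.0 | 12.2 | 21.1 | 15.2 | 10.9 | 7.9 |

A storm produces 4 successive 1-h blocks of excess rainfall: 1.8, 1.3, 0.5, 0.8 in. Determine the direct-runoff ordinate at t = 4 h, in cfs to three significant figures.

Q ≈ 63.3 cfs

By discrete convolution, Q_j = Σ (P_i / 1 in) · U_{j−i}.
At t = 4 h (j=4): Q = (1.8/1)·15.2 + (1.3/1)·21.1 + (0.5/1)·12.2 + (0.8/1)·3.0 = 63.3 cfs.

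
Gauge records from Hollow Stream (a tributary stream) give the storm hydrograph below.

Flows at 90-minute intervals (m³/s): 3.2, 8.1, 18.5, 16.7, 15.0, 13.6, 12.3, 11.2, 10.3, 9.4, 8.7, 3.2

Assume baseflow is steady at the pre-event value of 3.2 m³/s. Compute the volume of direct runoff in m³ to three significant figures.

Direct-runoff ordinates (Q − Q_b): 0.0, 4.9, 15.3, 13.5, 11.8, 10.4, 9.1, 8.0, 7.1, 6.2, 5.5, 0.0 m³/s.
ΣQ_DR = 91.80 m³/s.
With Δt = 1.5 h = 5400 s, V = ΣQ_DR · Δt = 91.80 × 5400 = 4.96 × 10^5 m³.

V ≈ 4.96 × 10^5 m³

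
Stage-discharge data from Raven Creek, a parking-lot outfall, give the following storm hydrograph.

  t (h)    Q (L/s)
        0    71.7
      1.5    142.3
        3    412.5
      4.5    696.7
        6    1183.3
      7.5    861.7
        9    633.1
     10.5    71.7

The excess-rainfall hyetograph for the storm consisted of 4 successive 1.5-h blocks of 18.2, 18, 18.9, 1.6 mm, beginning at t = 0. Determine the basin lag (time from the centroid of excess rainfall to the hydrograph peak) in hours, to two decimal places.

t_L ≈ 3.65 h

Centroid of excess rainfall: t_c = Σ P_i·t̄_i / ΣP_i = 2.3532 h (block centres at 0.75, 2.25, 3.75, 5.25 h).
Hydrograph peak occurs at t = 6 h, so basin lag t_L = 6 − 2.3532 = 3.65 h.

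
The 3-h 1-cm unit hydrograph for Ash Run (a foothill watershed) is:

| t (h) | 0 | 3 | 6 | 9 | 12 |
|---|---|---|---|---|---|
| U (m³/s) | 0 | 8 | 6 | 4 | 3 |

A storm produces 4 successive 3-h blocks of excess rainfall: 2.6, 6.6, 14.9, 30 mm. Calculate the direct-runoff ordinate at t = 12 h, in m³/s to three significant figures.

Q ≈ 36.4 m³/s

By discrete convolution, Q_j = Σ (P_i / 10 mm) · U_{j−i}.
At t = 12 h (j=4): Q = (2.6/10)·3 + (6.6/10)·4 + (14.9/10)·6 + (30/10)·8 = 36.4 m³/s.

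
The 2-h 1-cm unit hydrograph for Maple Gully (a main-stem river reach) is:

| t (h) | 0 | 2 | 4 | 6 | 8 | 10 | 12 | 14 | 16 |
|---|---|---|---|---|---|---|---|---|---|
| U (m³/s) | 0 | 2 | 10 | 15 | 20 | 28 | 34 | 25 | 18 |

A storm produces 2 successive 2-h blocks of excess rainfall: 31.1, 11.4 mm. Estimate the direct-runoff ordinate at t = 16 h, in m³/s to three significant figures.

By discrete convolution, Q_j = Σ (P_i / 10 mm) · U_{j−i}.
At t = 16 h (j=8): Q = (31.1/10)·18 + (11.4/10)·25 = 84.5 m³/s.

Q ≈ 84.5 m³/s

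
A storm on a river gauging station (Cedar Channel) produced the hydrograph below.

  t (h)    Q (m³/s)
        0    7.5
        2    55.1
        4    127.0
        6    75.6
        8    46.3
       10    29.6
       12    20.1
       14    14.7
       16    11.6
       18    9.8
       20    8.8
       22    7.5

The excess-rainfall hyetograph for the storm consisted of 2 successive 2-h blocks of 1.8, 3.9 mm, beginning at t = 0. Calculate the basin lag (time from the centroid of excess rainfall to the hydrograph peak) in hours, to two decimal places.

Centroid of excess rainfall: t_c = Σ P_i·t̄_i / ΣP_i = 2.3684 h (block centres at 1, 3 h).
Hydrograph peak occurs at t = 4 h, so basin lag t_L = 4 − 2.3684 = 1.63 h.

t_L ≈ 1.63 h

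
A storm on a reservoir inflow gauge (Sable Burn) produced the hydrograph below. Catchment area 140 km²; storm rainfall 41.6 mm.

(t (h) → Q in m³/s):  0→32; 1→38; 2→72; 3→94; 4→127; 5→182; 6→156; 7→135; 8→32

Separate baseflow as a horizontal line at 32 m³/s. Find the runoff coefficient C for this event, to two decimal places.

C ≈ 0.36

ΣQ_DR = 580.0 m³/s; V = ΣQ_DR·Δt = 2.088 × 10^6 m³.
Runoff depth d = V / A = 14.91 mm.
C = d / P = 14.91 / 41.6 = 0.36.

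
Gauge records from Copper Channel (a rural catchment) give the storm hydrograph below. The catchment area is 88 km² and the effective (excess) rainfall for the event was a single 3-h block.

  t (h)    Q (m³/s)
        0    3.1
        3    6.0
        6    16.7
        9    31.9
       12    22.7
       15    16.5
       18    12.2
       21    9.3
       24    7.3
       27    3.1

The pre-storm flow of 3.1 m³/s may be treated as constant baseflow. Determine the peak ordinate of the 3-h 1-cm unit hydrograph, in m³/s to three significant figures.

Direct runoff: 0.0, 2.9, 13.6, 28.8, 19.6, 13.4, 9.1, 6.2, 4.2, 0.0 m³/s; ΣQ_DR = 97.80 m³/s, peak = 28.8 m³/s.
Runoff depth d = ΣQ_DR·Δt / A = 97.80 × 10800 / (88 km²) = 12.00 mm.
The 1-cm UH is the DRH scaled by (10 mm)/d, so U_p = 28.8 × 10/12.00 = 24.0 m³/s.

U_p ≈ 24.0 m³/s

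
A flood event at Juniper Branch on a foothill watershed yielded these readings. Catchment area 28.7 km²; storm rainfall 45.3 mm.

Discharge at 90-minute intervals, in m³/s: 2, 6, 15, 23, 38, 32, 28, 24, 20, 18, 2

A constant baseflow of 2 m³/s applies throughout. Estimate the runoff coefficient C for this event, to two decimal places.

C ≈ 0.77

ΣQ_DR = 186.0 m³/s; V = ΣQ_DR·Δt = 1.004 × 10^6 m³.
Runoff depth d = V / A = 35.00 mm.
C = d / P = 35.00 / 45.3 = 0.77.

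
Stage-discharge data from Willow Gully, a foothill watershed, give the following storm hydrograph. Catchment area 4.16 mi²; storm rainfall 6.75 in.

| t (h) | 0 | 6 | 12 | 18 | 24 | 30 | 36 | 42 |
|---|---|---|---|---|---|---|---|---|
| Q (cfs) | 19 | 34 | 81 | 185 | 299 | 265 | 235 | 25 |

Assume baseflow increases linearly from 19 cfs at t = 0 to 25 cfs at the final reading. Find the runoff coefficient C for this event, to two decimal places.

ΣQ_DR = 967.0 cfs; V = ΣQ_DR·Δt = 2.089 × 10^7 ft³.
Runoff depth d = V / A = 2.161 in.
C = d / P = 2.161 / 6.75 = 0.32.

C ≈ 0.32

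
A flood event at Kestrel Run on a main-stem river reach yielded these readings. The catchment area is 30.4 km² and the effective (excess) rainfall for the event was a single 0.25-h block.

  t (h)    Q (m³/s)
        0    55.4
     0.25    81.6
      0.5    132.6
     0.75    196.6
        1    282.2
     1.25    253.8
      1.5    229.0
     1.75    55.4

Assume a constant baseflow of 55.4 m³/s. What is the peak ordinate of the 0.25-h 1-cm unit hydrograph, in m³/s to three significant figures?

U_p ≈ 90.8 m³/s

Direct runoff: 0.0, 26.2, 77.2, 141.2, 226.8, 198.4, 173.6, 0.0 m³/s; ΣQ_DR = 843.4 m³/s, peak = 226.8 m³/s.
Runoff depth d = ΣQ_DR·Δt / A = 843.4 × 900 / (30.4 km²) = 24.97 mm.
The 1-cm UH is the DRH scaled by (10 mm)/d, so U_p = 226.8 × 10/24.97 = 90.8 m³/s.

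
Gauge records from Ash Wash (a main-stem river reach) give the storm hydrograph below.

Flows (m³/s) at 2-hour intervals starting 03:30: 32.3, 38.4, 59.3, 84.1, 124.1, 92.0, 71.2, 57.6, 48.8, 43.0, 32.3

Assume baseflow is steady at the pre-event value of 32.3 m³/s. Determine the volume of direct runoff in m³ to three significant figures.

V ≈ 2.36 × 10^6 m³

Direct-runoff ordinates (Q − Q_b): 0.0, 6.1, 27.0, 51.8, 91.8, 59.7, 38.9, 25.3, 16.5, 10.7, 0.0 m³/s.
ΣQ_DR = 327.8 m³/s.
With Δt = 2 h = 7200 s, V = ΣQ_DR · Δt = 327.8 × 7200 = 2.36 × 10^6 m³.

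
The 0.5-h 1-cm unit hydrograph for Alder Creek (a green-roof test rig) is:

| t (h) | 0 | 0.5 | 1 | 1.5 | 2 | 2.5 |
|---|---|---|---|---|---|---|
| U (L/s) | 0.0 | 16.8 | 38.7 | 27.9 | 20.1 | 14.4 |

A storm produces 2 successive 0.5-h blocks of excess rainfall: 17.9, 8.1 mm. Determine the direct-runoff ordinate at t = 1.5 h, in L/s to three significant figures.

By discrete convolution, Q_j = Σ (P_i / 10 mm) · U_{j−i}.
At t = 1.5 h (j=3): Q = (17.9/10)·27.9 + (8.1/10)·38.7 = 81.3 L/s.

Q ≈ 81.3 L/s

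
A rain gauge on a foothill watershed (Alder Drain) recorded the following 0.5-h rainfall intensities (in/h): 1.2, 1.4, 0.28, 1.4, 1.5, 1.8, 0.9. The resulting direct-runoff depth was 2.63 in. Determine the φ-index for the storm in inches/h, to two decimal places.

Only the 6 blocks with intensity above φ contribute runoff: 1.2, 1.4, 1.4, 1.5, 1.8, 0.9 in/h.
Σ(I−φ)·Δt = d  ⇒  (1.2+1.4+1.4+1.5+1.8+0.9 − 6φ)·0.5 = 2.63
φ = (8.200 − 2.63/0.5) / 6 = 0.49 in/h.

φ ≈ 0.49 in/h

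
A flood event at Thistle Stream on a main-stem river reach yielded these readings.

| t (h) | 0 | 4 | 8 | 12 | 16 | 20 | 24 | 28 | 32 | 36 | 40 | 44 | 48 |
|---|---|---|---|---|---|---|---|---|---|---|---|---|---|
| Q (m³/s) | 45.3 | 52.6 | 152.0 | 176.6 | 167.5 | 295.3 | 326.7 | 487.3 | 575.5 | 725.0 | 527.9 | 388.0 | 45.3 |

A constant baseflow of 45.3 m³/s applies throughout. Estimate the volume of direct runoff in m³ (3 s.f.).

Direct-runoff ordinates (Q − Q_b): 0.0, 7.3, 106.7, 131.3, 122.2, 250.0, 281.4, 442.0, 530.2, 679.7, 482.6, 342.7, 0.0 m³/s.
ΣQ_DR = 3376 m³/s.
With Δt = 4 h = 14400 s, V = ΣQ_DR · Δt = 3376 × 14400 = 4.86 × 10^7 m³.

V ≈ 4.86 × 10^7 m³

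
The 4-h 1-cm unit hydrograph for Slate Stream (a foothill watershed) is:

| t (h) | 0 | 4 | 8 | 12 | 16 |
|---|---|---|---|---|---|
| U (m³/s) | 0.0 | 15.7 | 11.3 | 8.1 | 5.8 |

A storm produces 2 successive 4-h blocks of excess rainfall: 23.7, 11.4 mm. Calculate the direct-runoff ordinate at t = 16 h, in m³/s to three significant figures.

By discrete convolution, Q_j = Σ (P_i / 10 mm) · U_{j−i}.
At t = 16 h (j=4): Q = (23.7/10)·5.8 + (11.4/10)·8.1 = 23.0 m³/s.

Q ≈ 23.0 m³/s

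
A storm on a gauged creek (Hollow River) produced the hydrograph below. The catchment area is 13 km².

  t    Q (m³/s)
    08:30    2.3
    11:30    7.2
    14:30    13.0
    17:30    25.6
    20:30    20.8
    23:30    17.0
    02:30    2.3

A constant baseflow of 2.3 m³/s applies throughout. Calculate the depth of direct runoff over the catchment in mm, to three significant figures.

d ≈ 59.9 mm

Direct runoff: 0.0, 4.9, 10.7, 23.3, 18.5, 14.7, 0.0 m³/s; ΣQ_DR = 72.10 m³/s.
V = ΣQ_DR · Δt = 72.10 × 10800 s = 7.787 × 10^5 m³.
Over A = 13 km², depth = V / A = 59.9 mm.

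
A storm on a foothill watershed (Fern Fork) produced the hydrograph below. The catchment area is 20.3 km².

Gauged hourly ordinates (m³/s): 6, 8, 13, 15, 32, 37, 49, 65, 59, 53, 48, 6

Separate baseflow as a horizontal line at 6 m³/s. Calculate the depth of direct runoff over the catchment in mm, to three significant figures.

Direct runoff: 0.0, 2.0, 7.0, 9.0, 26.0, 31.0, 43.0, 59.0, 53.0, 47.0, 42.0, 0.0 m³/s; ΣQ_DR = 319.0 m³/s.
V = ΣQ_DR · Δt = 319.0 × 3600 s = 1.148 × 10^6 m³.
Over A = 20.3 km², depth = V / A = 56.6 mm.

d ≈ 56.6 mm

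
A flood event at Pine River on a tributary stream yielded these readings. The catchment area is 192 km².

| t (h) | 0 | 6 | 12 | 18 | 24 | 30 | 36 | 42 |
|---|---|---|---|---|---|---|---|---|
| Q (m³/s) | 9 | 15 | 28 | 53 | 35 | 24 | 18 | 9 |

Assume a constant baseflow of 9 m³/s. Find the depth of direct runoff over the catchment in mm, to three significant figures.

Direct runoff: 0.0, 6.0, 19.0, 44.0, 26.0, 15.0, 9.0, 0.0 m³/s; ΣQ_DR = 119.0 m³/s.
V = ΣQ_DR · Δt = 119.0 × 21600 s = 2.570 × 10^6 m³.
Over A = 192 km², depth = V / A = 13.4 mm.

d ≈ 13.4 mm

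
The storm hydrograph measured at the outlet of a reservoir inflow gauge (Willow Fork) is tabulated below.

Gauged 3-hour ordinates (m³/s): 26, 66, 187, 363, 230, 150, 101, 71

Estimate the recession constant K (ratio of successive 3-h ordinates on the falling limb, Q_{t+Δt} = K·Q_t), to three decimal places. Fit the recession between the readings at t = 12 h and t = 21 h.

K ≈ 0.676

Using the recession-limb readings at t = 12 h and t = 21 h: Q falls from 230 to 71 m³/s over 3 intervals.
K = (Q₂/Q₁)^(1/3) = (71/230)^(1/3) = 0.676.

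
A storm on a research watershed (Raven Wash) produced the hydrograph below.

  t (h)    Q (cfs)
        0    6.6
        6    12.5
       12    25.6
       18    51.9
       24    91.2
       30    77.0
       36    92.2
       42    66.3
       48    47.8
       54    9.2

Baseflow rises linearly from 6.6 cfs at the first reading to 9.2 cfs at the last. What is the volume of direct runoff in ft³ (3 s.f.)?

V ≈ 8.67 × 10^6 ft³

Direct-runoff ordinates (Q − Q_b): 0.00, 5.61, 18.42, 44.43, 83.44, 68.96, 83.87, 57.68, 38.89, 0.00 cfs.
ΣQ_DR = 401.3 cfs.
With Δt = 6 h = 21600 s, V = ΣQ_DR · Δt = 401.3 × 21600 = 8.67 × 10^6 ft³.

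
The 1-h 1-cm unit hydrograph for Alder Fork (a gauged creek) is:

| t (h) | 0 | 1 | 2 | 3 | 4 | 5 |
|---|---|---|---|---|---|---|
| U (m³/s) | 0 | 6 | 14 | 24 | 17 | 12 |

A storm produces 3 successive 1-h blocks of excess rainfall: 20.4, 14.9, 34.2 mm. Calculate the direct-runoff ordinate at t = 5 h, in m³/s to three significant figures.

Q ≈ 132 m³/s

By discrete convolution, Q_j = Σ (P_i / 10 mm) · U_{j−i}.
At t = 5 h (j=5): Q = (20.4/10)·12 + (14.9/10)·17 + (34.2/10)·24 = 132 m³/s.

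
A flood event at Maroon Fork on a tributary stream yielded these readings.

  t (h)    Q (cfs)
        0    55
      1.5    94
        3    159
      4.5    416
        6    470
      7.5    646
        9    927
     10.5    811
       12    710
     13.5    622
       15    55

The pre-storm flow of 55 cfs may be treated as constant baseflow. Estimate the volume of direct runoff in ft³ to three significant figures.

V ≈ 2.35 × 10^7 ft³

Direct-runoff ordinates (Q − Q_b): 0.0, 39.0, 104.0, 361.0, 415.0, 591.0, 872.0, 756.0, 655.0, 567.0, 0.0 cfs.
ΣQ_DR = 4360 cfs.
With Δt = 1.5 h = 5400 s, V = ΣQ_DR · Δt = 4360 × 5400 = 2.35 × 10^7 ft³.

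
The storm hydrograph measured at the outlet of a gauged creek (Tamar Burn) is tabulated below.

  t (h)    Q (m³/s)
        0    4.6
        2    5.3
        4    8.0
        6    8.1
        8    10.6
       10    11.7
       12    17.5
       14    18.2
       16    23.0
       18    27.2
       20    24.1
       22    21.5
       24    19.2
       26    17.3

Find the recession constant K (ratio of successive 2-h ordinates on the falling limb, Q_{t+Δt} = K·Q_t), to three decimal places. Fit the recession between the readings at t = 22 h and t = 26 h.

K ≈ 0.897

Using the recession-limb readings at t = 22 h and t = 26 h: Q falls from 21.5 to 17.3 m³/s over 2 intervals.
K = (Q₂/Q₁)^(1/2) = (17.3/21.5)^(1/2) = 0.897.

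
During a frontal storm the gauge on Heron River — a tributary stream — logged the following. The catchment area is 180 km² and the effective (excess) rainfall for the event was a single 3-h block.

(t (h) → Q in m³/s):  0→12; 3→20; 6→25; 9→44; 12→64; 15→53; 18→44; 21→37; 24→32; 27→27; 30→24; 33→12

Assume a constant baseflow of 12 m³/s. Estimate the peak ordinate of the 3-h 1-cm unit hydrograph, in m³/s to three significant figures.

U_p ≈ 34.7 m³/s

Direct runoff: 0.0, 8.0, 13.0, 32.0, 52.0, 41.0, 32.0, 25.0, 20.0, 15.0, 12.0, 0.0 m³/s; ΣQ_DR = 250.0 m³/s, peak = 52.0 m³/s.
Runoff depth d = ΣQ_DR·Δt / A = 250.0 × 10800 / (180 km²) = 15.00 mm.
The 1-cm UH is the DRH scaled by (10 mm)/d, so U_p = 52.0 × 10/15.00 = 34.7 m³/s.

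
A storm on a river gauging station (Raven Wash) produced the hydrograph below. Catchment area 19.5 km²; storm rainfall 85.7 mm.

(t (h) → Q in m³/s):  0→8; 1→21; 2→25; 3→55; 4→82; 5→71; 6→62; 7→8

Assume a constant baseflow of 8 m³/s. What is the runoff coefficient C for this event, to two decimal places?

ΣQ_DR = 268.0 m³/s; V = ΣQ_DR·Δt = 9.648 × 10^5 m³.
Runoff depth d = V / A = 49.48 mm.
C = d / P = 49.48 / 85.7 = 0.58.

C ≈ 0.58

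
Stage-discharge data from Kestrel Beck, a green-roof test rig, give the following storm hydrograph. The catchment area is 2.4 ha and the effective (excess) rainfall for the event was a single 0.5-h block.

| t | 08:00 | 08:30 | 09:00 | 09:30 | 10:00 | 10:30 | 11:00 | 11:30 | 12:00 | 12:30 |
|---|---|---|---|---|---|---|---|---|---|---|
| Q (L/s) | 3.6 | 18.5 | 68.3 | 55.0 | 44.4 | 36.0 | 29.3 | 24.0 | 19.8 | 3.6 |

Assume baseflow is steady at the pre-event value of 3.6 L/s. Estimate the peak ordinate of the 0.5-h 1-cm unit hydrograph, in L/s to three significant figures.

U_p ≈ 32.4 L/s

Direct runoff: 0.0, 14.9, 64.7, 51.4, 40.8, 32.4, 25.7, 20.4, 16.2, 0.0 L/s; ΣQ_DR = 266.5 L/s, peak = 64.7 L/s.
Runoff depth d = ΣQ_DR·Δt / A = 266.5 × 1800 / (2.4 ha) = 19.99 mm.
The 1-cm UH is the DRH scaled by (10 mm)/d, so U_p = 64.7 × 10/19.99 = 32.4 L/s.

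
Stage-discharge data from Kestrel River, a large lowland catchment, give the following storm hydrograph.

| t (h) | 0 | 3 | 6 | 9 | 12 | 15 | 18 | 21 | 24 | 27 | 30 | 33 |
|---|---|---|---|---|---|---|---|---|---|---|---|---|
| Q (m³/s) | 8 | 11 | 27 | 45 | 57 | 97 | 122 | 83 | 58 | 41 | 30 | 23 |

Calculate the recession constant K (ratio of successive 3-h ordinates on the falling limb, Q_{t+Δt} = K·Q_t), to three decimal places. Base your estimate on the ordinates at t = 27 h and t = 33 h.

Using the recession-limb readings at t = 27 h and t = 33 h: Q falls from 41 to 23 m³/s over 2 intervals.
K = (Q₂/Q₁)^(1/2) = (23/41)^(1/2) = 0.749.

K ≈ 0.749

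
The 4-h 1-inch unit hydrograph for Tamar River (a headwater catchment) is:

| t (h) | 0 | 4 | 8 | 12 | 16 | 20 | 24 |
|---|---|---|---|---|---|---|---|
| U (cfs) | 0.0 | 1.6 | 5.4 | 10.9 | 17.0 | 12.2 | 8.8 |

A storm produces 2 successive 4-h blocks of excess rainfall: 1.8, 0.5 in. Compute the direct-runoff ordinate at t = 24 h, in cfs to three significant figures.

Q ≈ 21.9 cfs

By discrete convolution, Q_j = Σ (P_i / 1 in) · U_{j−i}.
At t = 24 h (j=6): Q = (1.8/1)·8.8 + (0.5/1)·12.2 = 21.9 cfs.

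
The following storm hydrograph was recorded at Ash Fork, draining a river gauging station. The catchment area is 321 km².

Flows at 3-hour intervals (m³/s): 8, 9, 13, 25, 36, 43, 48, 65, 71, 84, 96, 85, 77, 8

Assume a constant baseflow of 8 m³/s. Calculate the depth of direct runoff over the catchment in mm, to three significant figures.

d ≈ 18.7 mm

Direct runoff: 0.0, 1.0, 5.0, 17.0, 28.0, 35.0, 40.0, 57.0, 63.0, 76.0, 88.0, 77.0, 69.0, 0.0 m³/s; ΣQ_DR = 556.0 m³/s.
V = ΣQ_DR · Δt = 556.0 × 10800 s = 6.005 × 10^6 m³.
Over A = 321 km², depth = V / A = 18.7 mm.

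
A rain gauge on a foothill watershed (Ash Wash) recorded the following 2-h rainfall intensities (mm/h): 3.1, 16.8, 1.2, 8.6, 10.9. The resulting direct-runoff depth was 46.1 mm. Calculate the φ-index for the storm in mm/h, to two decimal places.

φ ≈ 4.42 mm/h

Only the 3 blocks with intensity above φ contribute runoff: 16.8, 8.6, 10.9 mm/h.
Σ(I−φ)·Δt = d  ⇒  (16.8+8.6+10.9 − 3φ)·2 = 46.1
φ = (36.30 − 46.1/2) / 3 = 4.42 mm/h.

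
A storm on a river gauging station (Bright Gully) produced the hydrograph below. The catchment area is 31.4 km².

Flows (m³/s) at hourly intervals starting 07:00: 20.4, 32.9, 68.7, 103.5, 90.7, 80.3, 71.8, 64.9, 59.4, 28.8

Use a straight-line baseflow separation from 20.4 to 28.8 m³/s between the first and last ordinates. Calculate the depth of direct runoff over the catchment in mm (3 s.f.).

Direct runoff: 0.00, 11.57, 46.43, 80.30, 66.57, 55.23, 45.80, 37.97, 31.53, 0.00 m³/s; ΣQ_DR = 375.4 m³/s.
V = ΣQ_DR · Δt = 375.4 × 3600 s = 1.351 × 10^6 m³.
Over A = 31.4 km², depth = V / A = 43.0 mm.

d ≈ 43.0 mm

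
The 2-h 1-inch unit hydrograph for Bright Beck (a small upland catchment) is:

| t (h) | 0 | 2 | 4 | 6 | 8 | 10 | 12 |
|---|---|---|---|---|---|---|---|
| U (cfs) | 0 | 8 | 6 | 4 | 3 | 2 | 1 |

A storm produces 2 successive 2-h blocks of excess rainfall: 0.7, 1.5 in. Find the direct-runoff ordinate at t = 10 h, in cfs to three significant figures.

Q ≈ 5.90 cfs

By discrete convolution, Q_j = Σ (P_i / 1 in) · U_{j−i}.
At t = 10 h (j=5): Q = (0.7/1)·2 + (1.5/1)·3 = 5.90 cfs.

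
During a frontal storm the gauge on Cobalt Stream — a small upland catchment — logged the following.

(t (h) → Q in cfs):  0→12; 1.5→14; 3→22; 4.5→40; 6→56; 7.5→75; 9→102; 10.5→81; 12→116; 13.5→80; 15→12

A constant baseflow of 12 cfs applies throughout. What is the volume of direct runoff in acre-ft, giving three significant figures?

V ≈ 59.3 acre-ft

Direct-runoff ordinates (Q − Q_b): 0.0, 2.0, 10.0, 28.0, 44.0, 63.0, 90.0, 69.0, 104.0, 68.0, 0.0 cfs.
ΣQ_DR = 478.0 cfs.
With Δt = 1.5 h = 5400 s, V = ΣQ_DR · Δt = 478.0 × 5400 = 2.58 × 10^6 ft³ = 59.3 acre-ft.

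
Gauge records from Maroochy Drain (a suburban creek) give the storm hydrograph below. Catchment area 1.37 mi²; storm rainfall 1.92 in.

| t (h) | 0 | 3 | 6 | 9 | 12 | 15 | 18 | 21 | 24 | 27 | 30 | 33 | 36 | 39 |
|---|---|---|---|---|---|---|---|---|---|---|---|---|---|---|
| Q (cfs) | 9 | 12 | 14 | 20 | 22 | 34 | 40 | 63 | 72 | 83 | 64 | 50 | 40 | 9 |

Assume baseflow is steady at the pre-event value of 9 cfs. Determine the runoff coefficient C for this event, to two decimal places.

ΣQ_DR = 406.0 cfs; V = ΣQ_DR·Δt = 4.385 × 10^6 ft³.
Runoff depth d = V / A = 1.378 in.
C = d / P = 1.378 / 1.92 = 0.72.

C ≈ 0.72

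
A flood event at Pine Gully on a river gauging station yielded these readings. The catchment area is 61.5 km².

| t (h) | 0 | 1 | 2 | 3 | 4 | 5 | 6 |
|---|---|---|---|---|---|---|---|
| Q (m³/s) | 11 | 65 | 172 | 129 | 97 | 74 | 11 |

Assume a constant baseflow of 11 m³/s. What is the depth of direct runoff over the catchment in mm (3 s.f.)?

d ≈ 28.2 mm

Direct runoff: 0.0, 54.0, 161.0, 118.0, 86.0, 63.0, 0.0 m³/s; ΣQ_DR = 482.0 m³/s.
V = ΣQ_DR · Δt = 482.0 × 3600 s = 1.735 × 10^6 m³.
Over A = 61.5 km², depth = V / A = 28.2 mm.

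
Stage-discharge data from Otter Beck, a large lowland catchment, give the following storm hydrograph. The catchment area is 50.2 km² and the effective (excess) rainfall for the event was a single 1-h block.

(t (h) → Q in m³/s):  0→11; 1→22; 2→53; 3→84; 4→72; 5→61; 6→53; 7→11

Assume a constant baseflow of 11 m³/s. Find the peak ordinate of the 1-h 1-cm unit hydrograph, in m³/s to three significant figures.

U_p ≈ 36.5 m³/s

Direct runoff: 0.0, 11.0, 42.0, 73.0, 61.0, 50.0, 42.0, 0.0 m³/s; ΣQ_DR = 279.0 m³/s, peak = 73.0 m³/s.
Runoff depth d = ΣQ_DR·Δt / A = 279.0 × 3600 / (50.2 km²) = 20.01 mm.
The 1-cm UH is the DRH scaled by (10 mm)/d, so U_p = 73.0 × 10/20.01 = 36.5 m³/s.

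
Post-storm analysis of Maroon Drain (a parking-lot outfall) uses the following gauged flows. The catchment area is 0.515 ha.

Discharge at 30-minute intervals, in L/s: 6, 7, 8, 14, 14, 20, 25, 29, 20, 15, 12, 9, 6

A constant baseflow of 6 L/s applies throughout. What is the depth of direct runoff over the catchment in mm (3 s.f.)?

Direct runoff: 0.0, 1.0, 2.0, 8.0, 8.0, 14.0, 19.0, 23.0, 14.0, 9.0, 6.0, 3.0, 0.0 L/s; ΣQ_DR = 107.0 L/s.
V = ΣQ_DR · Δt = 107.0 × 1800 s = 1.926 × 10^5 L.
Over A = 0.515 ha, depth = V / A = 37.4 mm.

d ≈ 37.4 mm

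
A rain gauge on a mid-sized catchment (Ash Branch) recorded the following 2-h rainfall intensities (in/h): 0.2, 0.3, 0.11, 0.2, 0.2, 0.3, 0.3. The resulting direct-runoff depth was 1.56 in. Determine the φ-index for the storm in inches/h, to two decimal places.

Only the 6 blocks with intensity above φ contribute runoff: 0.2, 0.3, 0.2, 0.2, 0.3, 0.3 in/h.
Σ(I−φ)·Δt = d  ⇒  (0.2+0.3+0.2+0.2+0.3+0.3 − 6φ)·2 = 1.56
φ = (1.500 − 1.56/2) / 6 = 0.12 in/h.

φ ≈ 0.12 in/h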